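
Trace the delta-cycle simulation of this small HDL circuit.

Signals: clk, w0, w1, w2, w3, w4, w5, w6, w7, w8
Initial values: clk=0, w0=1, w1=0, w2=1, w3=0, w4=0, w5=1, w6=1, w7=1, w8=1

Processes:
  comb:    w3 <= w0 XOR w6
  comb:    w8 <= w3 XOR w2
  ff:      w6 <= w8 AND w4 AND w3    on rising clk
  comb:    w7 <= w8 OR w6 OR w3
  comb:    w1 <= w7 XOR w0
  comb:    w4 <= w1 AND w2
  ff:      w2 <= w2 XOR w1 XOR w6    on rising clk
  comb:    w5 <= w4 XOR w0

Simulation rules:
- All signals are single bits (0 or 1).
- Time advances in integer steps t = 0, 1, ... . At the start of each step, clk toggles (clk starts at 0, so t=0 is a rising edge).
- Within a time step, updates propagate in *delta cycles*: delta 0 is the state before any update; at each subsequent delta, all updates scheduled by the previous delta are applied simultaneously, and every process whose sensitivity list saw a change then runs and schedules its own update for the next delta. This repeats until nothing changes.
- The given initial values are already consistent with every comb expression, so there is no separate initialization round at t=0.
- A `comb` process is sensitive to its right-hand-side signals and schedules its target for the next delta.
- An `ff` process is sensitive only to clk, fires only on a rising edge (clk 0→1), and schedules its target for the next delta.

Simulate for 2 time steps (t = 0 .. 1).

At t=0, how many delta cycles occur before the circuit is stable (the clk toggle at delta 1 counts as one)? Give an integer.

t0.Δ0 w3=0 w2=1 w4=0 w0=1 clk=0 w7=1 w8=1 w5=1 w6=1 w1=0
t0.Δ1 w3=0 w2=1 w4=0 w0=1 clk=1 w7=1 w8=1 w5=1 w6=1 w1=0
t0.Δ2 w3=0 w2=0 w4=0 w0=1 clk=1 w7=1 w8=1 w5=1 w6=0 w1=0
t0.Δ3 w3=1 w2=0 w4=0 w0=1 clk=1 w7=1 w8=0 w5=1 w6=0 w1=0
t0.Δ4 w3=1 w2=0 w4=0 w0=1 clk=1 w7=1 w8=1 w5=1 w6=0 w1=0
t1.Δ0 w3=1 w2=0 w4=0 w0=1 clk=1 w7=1 w8=1 w5=1 w6=0 w1=0
t1.Δ1 w3=1 w2=0 w4=0 w0=1 clk=0 w7=1 w8=1 w5=1 w6=0 w1=0

4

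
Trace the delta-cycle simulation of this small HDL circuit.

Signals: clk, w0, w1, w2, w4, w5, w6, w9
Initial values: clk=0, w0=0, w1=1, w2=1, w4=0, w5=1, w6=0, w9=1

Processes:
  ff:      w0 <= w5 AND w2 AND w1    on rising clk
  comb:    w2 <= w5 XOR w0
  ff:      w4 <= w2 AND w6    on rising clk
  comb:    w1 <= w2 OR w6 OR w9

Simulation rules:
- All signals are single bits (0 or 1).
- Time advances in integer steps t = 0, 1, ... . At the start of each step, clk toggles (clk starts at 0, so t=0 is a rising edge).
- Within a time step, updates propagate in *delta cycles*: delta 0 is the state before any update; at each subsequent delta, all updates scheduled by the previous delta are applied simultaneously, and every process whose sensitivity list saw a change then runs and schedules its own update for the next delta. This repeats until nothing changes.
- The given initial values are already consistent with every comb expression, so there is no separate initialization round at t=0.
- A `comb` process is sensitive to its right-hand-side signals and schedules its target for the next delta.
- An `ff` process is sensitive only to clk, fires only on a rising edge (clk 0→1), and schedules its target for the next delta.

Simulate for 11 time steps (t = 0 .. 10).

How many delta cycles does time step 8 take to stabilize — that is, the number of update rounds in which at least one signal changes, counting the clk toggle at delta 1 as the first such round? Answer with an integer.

3

t=0 Δ0: w4=0 clk=0 w5=1 w1=1 w2=1 w6=0 w0=0 w9=1
  Δ1: clk:0→1
  Δ2: w0:0→1
  Δ3: w2:1→0
  (3Δ to stable)
t=1 Δ0: w4=0 clk=1 w5=1 w1=1 w2=0 w6=0 w0=1 w9=1
  Δ1: clk:1→0
  (1Δ to stable)
t=2 Δ0: w4=0 clk=0 w5=1 w1=1 w2=0 w6=0 w0=1 w9=1
  Δ1: clk:0→1
  Δ2: w0:1→0
  Δ3: w2:0→1
  (3Δ to stable)
t=3 Δ0: w4=0 clk=1 w5=1 w1=1 w2=1 w6=0 w0=0 w9=1
  Δ1: clk:1→0
  (1Δ to stable)
t=4 Δ0: w4=0 clk=0 w5=1 w1=1 w2=1 w6=0 w0=0 w9=1
  Δ1: clk:0→1
  Δ2: w0:0→1
  Δ3: w2:1→0
  (3Δ to stable)
t=5 Δ0: w4=0 clk=1 w5=1 w1=1 w2=0 w6=0 w0=1 w9=1
  Δ1: clk:1→0
  (1Δ to stable)
t=6 Δ0: w4=0 clk=0 w5=1 w1=1 w2=0 w6=0 w0=1 w9=1
  Δ1: clk:0→1
  Δ2: w0:1→0
  Δ3: w2:0→1
  (3Δ to stable)
t=7 Δ0: w4=0 clk=1 w5=1 w1=1 w2=1 w6=0 w0=0 w9=1
  Δ1: clk:1→0
  (1Δ to stable)
t=8 Δ0: w4=0 clk=0 w5=1 w1=1 w2=1 w6=0 w0=0 w9=1
  Δ1: clk:0→1
  Δ2: w0:0→1
  Δ3: w2:1→0
  (3Δ to stable)
t=9 Δ0: w4=0 clk=1 w5=1 w1=1 w2=0 w6=0 w0=1 w9=1
  Δ1: clk:1→0
  (1Δ to stable)
t=10 Δ0: w4=0 clk=0 w5=1 w1=1 w2=0 w6=0 w0=1 w9=1
  Δ1: clk:0→1
  Δ2: w0:1→0
  Δ3: w2:0→1
  (3Δ to stable)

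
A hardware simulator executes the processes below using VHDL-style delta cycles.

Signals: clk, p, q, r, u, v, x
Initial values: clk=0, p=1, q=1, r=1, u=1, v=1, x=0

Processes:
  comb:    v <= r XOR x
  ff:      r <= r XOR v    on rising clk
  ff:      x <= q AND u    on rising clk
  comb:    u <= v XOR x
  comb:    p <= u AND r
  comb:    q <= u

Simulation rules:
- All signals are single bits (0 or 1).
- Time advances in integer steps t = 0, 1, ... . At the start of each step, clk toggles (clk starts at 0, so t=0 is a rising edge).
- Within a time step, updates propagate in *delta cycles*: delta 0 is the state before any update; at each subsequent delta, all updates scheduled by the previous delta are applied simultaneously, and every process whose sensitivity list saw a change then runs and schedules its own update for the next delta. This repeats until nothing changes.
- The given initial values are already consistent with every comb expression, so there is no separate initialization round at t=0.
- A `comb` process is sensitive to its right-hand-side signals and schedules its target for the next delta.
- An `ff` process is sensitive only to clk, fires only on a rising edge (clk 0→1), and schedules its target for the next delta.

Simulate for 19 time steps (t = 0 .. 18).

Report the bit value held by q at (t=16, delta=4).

0

t0.Δ0 r=1 q=1 v=1 u=1 clk=0 x=0 p=1
t0.Δ1 r=1 q=1 v=1 u=1 clk=1 x=0 p=1
t0.Δ2 r=0 q=1 v=1 u=1 clk=1 x=1 p=1
t0.Δ3 r=0 q=1 v=1 u=0 clk=1 x=1 p=0
t0.Δ4 r=0 q=0 v=1 u=0 clk=1 x=1 p=0
t1.Δ0 r=0 q=0 v=1 u=0 clk=1 x=1 p=0
t1.Δ1 r=0 q=0 v=1 u=0 clk=0 x=1 p=0
t2.Δ0 r=0 q=0 v=1 u=0 clk=0 x=1 p=0
t2.Δ1 r=0 q=0 v=1 u=0 clk=1 x=1 p=0
t2.Δ2 r=1 q=0 v=1 u=0 clk=1 x=0 p=0
t2.Δ3 r=1 q=0 v=1 u=1 clk=1 x=0 p=0
t2.Δ4 r=1 q=1 v=1 u=1 clk=1 x=0 p=1
t3.Δ0 r=1 q=1 v=1 u=1 clk=1 x=0 p=1
t3.Δ1 r=1 q=1 v=1 u=1 clk=0 x=0 p=1
t4.Δ0 r=1 q=1 v=1 u=1 clk=0 x=0 p=1
t4.Δ1 r=1 q=1 v=1 u=1 clk=1 x=0 p=1
t4.Δ2 r=0 q=1 v=1 u=1 clk=1 x=1 p=1
t4.Δ3 r=0 q=1 v=1 u=0 clk=1 x=1 p=0
t4.Δ4 r=0 q=0 v=1 u=0 clk=1 x=1 p=0
t5.Δ0 r=0 q=0 v=1 u=0 clk=1 x=1 p=0
t5.Δ1 r=0 q=0 v=1 u=0 clk=0 x=1 p=0
t6.Δ0 r=0 q=0 v=1 u=0 clk=0 x=1 p=0
t6.Δ1 r=0 q=0 v=1 u=0 clk=1 x=1 p=0
t6.Δ2 r=1 q=0 v=1 u=0 clk=1 x=0 p=0
t6.Δ3 r=1 q=0 v=1 u=1 clk=1 x=0 p=0
t6.Δ4 r=1 q=1 v=1 u=1 clk=1 x=0 p=1
t7.Δ0 r=1 q=1 v=1 u=1 clk=1 x=0 p=1
t7.Δ1 r=1 q=1 v=1 u=1 clk=0 x=0 p=1
t8.Δ0 r=1 q=1 v=1 u=1 clk=0 x=0 p=1
t8.Δ1 r=1 q=1 v=1 u=1 clk=1 x=0 p=1
t8.Δ2 r=0 q=1 v=1 u=1 clk=1 x=1 p=1
t8.Δ3 r=0 q=1 v=1 u=0 clk=1 x=1 p=0
t8.Δ4 r=0 q=0 v=1 u=0 clk=1 x=1 p=0
t9.Δ0 r=0 q=0 v=1 u=0 clk=1 x=1 p=0
t9.Δ1 r=0 q=0 v=1 u=0 clk=0 x=1 p=0
t10.Δ0 r=0 q=0 v=1 u=0 clk=0 x=1 p=0
t10.Δ1 r=0 q=0 v=1 u=0 clk=1 x=1 p=0
t10.Δ2 r=1 q=0 v=1 u=0 clk=1 x=0 p=0
t10.Δ3 r=1 q=0 v=1 u=1 clk=1 x=0 p=0
t10.Δ4 r=1 q=1 v=1 u=1 clk=1 x=0 p=1
t11.Δ0 r=1 q=1 v=1 u=1 clk=1 x=0 p=1
t11.Δ1 r=1 q=1 v=1 u=1 clk=0 x=0 p=1
t12.Δ0 r=1 q=1 v=1 u=1 clk=0 x=0 p=1
t12.Δ1 r=1 q=1 v=1 u=1 clk=1 x=0 p=1
t12.Δ2 r=0 q=1 v=1 u=1 clk=1 x=1 p=1
t12.Δ3 r=0 q=1 v=1 u=0 clk=1 x=1 p=0
t12.Δ4 r=0 q=0 v=1 u=0 clk=1 x=1 p=0
t13.Δ0 r=0 q=0 v=1 u=0 clk=1 x=1 p=0
t13.Δ1 r=0 q=0 v=1 u=0 clk=0 x=1 p=0
t14.Δ0 r=0 q=0 v=1 u=0 clk=0 x=1 p=0
t14.Δ1 r=0 q=0 v=1 u=0 clk=1 x=1 p=0
t14.Δ2 r=1 q=0 v=1 u=0 clk=1 x=0 p=0
t14.Δ3 r=1 q=0 v=1 u=1 clk=1 x=0 p=0
t14.Δ4 r=1 q=1 v=1 u=1 clk=1 x=0 p=1
t15.Δ0 r=1 q=1 v=1 u=1 clk=1 x=0 p=1
t15.Δ1 r=1 q=1 v=1 u=1 clk=0 x=0 p=1
t16.Δ0 r=1 q=1 v=1 u=1 clk=0 x=0 p=1
t16.Δ1 r=1 q=1 v=1 u=1 clk=1 x=0 p=1
t16.Δ2 r=0 q=1 v=1 u=1 clk=1 x=1 p=1
t16.Δ3 r=0 q=1 v=1 u=0 clk=1 x=1 p=0
t16.Δ4 r=0 q=0 v=1 u=0 clk=1 x=1 p=0
t17.Δ0 r=0 q=0 v=1 u=0 clk=1 x=1 p=0
t17.Δ1 r=0 q=0 v=1 u=0 clk=0 x=1 p=0
t18.Δ0 r=0 q=0 v=1 u=0 clk=0 x=1 p=0
t18.Δ1 r=0 q=0 v=1 u=0 clk=1 x=1 p=0
t18.Δ2 r=1 q=0 v=1 u=0 clk=1 x=0 p=0
t18.Δ3 r=1 q=0 v=1 u=1 clk=1 x=0 p=0
t18.Δ4 r=1 q=1 v=1 u=1 clk=1 x=0 p=1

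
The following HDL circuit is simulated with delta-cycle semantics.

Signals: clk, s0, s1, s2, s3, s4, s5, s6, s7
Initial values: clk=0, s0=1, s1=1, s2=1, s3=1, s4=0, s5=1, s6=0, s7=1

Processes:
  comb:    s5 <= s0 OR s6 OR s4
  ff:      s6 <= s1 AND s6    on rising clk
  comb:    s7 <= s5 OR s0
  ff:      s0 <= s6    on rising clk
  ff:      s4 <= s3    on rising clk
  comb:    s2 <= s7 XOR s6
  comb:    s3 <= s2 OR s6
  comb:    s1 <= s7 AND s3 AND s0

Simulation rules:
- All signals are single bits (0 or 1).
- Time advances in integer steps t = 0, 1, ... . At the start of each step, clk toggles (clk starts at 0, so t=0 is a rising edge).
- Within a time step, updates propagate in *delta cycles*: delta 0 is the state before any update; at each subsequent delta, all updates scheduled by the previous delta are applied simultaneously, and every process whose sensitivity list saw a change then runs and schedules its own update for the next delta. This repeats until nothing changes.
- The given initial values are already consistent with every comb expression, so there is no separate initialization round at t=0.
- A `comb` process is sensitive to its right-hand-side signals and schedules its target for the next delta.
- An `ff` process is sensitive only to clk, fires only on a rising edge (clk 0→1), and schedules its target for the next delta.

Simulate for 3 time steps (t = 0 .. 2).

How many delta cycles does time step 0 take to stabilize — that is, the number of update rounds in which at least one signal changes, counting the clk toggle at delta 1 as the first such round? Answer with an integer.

t0.Δ0 s1=1 s3=1 s5=1 s7=1 clk=0 s6=0 s0=1 s4=0 s2=1
t0.Δ1 s1=1 s3=1 s5=1 s7=1 clk=1 s6=0 s0=1 s4=0 s2=1
t0.Δ2 s1=1 s3=1 s5=1 s7=1 clk=1 s6=0 s0=0 s4=1 s2=1
t0.Δ3 s1=0 s3=1 s5=1 s7=1 clk=1 s6=0 s0=0 s4=1 s2=1
t1.Δ0 s1=0 s3=1 s5=1 s7=1 clk=1 s6=0 s0=0 s4=1 s2=1
t1.Δ1 s1=0 s3=1 s5=1 s7=1 clk=0 s6=0 s0=0 s4=1 s2=1
t2.Δ0 s1=0 s3=1 s5=1 s7=1 clk=0 s6=0 s0=0 s4=1 s2=1
t2.Δ1 s1=0 s3=1 s5=1 s7=1 clk=1 s6=0 s0=0 s4=1 s2=1

3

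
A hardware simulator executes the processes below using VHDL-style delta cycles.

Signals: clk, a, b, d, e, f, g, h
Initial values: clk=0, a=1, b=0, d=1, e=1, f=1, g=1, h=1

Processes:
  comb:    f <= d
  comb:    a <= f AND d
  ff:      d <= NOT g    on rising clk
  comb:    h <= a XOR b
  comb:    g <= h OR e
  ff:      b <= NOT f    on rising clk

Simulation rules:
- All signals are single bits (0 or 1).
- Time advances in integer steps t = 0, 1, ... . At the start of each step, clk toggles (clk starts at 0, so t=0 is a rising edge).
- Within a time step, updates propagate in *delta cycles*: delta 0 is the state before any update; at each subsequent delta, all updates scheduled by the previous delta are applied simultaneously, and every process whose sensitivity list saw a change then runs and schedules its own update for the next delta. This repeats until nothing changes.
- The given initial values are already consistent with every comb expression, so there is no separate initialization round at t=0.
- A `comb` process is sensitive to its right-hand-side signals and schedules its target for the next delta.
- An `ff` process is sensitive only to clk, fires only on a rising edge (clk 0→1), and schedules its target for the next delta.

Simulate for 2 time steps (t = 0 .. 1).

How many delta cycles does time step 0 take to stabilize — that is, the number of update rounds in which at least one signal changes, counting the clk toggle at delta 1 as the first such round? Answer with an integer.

t=0 Δ0: f=1 d=1 e=1 g=1 b=0 h=1 clk=0 a=1
  Δ1: clk:0→1
  Δ2: d:1→0
  Δ3: f:1→0, a:1→0
  Δ4: h:1→0
  (4Δ to stable)
t=1 Δ0: f=0 d=0 e=1 g=1 b=0 h=0 clk=1 a=0
  Δ1: clk:1→0
  (1Δ to stable)

4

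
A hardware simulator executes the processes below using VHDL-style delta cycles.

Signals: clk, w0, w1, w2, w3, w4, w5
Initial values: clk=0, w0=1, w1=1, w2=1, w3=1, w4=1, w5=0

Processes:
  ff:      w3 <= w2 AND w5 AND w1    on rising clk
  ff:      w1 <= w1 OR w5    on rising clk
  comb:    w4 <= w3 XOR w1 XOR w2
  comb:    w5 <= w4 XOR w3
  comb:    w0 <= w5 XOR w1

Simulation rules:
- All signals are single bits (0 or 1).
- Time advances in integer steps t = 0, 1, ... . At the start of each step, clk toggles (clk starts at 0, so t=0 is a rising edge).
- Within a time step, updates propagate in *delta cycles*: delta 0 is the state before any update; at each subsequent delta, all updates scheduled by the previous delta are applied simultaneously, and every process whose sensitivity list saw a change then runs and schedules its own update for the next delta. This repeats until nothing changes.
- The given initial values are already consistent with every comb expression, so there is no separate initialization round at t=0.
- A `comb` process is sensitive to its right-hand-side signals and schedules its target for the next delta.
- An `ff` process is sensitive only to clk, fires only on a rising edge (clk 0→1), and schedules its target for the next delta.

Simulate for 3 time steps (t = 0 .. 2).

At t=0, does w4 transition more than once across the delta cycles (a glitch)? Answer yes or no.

no

t0.Δ0 clk=0 w0=1 w2=1 w3=1 w5=0 w1=1 w4=1
t0.Δ1 clk=1 w0=1 w2=1 w3=1 w5=0 w1=1 w4=1
t0.Δ2 clk=1 w0=1 w2=1 w3=0 w5=0 w1=1 w4=1
t0.Δ3 clk=1 w0=1 w2=1 w3=0 w5=1 w1=1 w4=0
t0.Δ4 clk=1 w0=0 w2=1 w3=0 w5=0 w1=1 w4=0
t0.Δ5 clk=1 w0=1 w2=1 w3=0 w5=0 w1=1 w4=0
t1.Δ0 clk=1 w0=1 w2=1 w3=0 w5=0 w1=1 w4=0
t1.Δ1 clk=0 w0=1 w2=1 w3=0 w5=0 w1=1 w4=0
t2.Δ0 clk=0 w0=1 w2=1 w3=0 w5=0 w1=1 w4=0
t2.Δ1 clk=1 w0=1 w2=1 w3=0 w5=0 w1=1 w4=0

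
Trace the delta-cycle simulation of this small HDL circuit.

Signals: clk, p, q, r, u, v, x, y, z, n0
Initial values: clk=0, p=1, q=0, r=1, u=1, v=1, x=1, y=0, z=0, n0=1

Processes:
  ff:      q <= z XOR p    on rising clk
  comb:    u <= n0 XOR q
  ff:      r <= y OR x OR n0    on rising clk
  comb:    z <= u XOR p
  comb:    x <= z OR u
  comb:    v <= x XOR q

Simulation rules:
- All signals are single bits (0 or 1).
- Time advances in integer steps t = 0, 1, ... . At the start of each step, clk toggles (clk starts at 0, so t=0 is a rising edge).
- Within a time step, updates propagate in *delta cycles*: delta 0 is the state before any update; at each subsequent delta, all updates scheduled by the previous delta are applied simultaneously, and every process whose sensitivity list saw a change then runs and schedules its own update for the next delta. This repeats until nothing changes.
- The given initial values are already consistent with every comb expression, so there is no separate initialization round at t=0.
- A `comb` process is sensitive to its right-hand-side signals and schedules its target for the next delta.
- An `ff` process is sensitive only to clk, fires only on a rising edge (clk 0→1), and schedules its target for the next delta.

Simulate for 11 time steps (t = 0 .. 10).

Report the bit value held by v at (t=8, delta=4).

[bits: x,u,y,clk,r,p,n0,q,v,z]
t=0: Δ0=1100111010 Δ1=1101111010 Δ2=1101111110 Δ3=1001111100 Δ4=0001111101 Δ5=1001111111 Δ6=1001111101 | 6Δ
t=1: Δ0=1001111101 Δ1=1000111101 | 1Δ
t=2: Δ0=1000111101 Δ1=1001111101 Δ2=1001111001 Δ3=1101111011 Δ4=1101111010 | 4Δ
t=3: Δ0=1101111010 Δ1=1100111010 | 1Δ
t=4: Δ0=1100111010 Δ1=1101111010 Δ2=1101111110 Δ3=1001111100 Δ4=0001111101 Δ5=1001111111 Δ6=1001111101 | 6Δ
t=5: Δ0=1001111101 Δ1=1000111101 | 1Δ
t=6: Δ0=1000111101 Δ1=1001111101 Δ2=1001111001 Δ3=1101111011 Δ4=1101111010 | 4Δ
t=7: Δ0=1101111010 Δ1=1100111010 | 1Δ
t=8: Δ0=1100111010 Δ1=1101111010 Δ2=1101111110 Δ3=1001111100 Δ4=0001111101 Δ5=1001111111 Δ6=1001111101 | 6Δ
t=9: Δ0=1001111101 Δ1=1000111101 | 1Δ
t=10: Δ0=1000111101 Δ1=1001111101 Δ2=1001111001 Δ3=1101111011 Δ4=1101111010 | 4Δ

0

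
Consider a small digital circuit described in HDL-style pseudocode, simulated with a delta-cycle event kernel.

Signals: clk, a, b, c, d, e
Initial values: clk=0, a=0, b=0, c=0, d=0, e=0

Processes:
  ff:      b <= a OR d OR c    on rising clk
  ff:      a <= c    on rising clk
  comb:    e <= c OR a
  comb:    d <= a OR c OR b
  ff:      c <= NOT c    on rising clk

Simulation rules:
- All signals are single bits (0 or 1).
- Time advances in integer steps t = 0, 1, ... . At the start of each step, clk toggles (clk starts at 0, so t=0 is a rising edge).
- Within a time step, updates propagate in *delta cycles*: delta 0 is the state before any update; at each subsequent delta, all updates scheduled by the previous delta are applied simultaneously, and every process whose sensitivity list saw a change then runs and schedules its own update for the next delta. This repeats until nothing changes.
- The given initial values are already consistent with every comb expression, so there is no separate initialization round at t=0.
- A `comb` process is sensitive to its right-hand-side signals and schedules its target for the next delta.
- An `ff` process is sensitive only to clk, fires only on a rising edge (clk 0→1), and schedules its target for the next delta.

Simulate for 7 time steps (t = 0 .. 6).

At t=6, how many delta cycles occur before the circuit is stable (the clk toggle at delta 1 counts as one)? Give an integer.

t=0 Δ0: d=0 c=0 b=0 a=0 e=0 clk=0
  Δ1: clk:0→1
  Δ2: c:0→1
  Δ3: d:0→1, e:0→1
  (3Δ to stable)
t=1 Δ0: d=1 c=1 b=0 a=0 e=1 clk=1
  Δ1: clk:1→0
  (1Δ to stable)
t=2 Δ0: d=1 c=1 b=0 a=0 e=1 clk=0
  Δ1: clk:0→1
  Δ2: c:1→0, b:0→1, a:0→1
  (2Δ to stable)
t=3 Δ0: d=1 c=0 b=1 a=1 e=1 clk=1
  Δ1: clk:1→0
  (1Δ to stable)
t=4 Δ0: d=1 c=0 b=1 a=1 e=1 clk=0
  Δ1: clk:0→1
  Δ2: c:0→1, a:1→0
  (2Δ to stable)
t=5 Δ0: d=1 c=1 b=1 a=0 e=1 clk=1
  Δ1: clk:1→0
  (1Δ to stable)
t=6 Δ0: d=1 c=1 b=1 a=0 e=1 clk=0
  Δ1: clk:0→1
  Δ2: c:1→0, a:0→1
  (2Δ to stable)

2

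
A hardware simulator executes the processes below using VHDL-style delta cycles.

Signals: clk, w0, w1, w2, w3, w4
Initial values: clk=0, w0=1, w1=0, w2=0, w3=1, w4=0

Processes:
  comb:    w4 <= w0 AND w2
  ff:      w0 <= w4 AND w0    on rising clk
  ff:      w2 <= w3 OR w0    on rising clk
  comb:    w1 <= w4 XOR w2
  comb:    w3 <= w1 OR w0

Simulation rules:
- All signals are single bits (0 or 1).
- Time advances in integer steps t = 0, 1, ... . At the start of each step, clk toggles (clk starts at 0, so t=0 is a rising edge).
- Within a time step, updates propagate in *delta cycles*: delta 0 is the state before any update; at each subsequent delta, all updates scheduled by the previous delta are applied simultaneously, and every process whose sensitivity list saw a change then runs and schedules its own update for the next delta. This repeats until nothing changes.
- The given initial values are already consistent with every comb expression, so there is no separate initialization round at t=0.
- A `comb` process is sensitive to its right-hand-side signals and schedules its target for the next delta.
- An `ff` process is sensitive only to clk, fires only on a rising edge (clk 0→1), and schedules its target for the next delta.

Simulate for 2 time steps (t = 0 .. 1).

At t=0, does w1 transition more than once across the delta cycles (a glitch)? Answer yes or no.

t=0 Δ0: w3=1 clk=0 w4=0 w1=0 w2=0 w0=1
  Δ1: clk:0→1
  Δ2: w2:0→1, w0:1→0
  Δ3: w3:1→0, w1:0→1
  Δ4: w3:0→1
  (4Δ to stable)
t=1 Δ0: w3=1 clk=1 w4=0 w1=1 w2=1 w0=0
  Δ1: clk:1→0
  (1Δ to stable)

no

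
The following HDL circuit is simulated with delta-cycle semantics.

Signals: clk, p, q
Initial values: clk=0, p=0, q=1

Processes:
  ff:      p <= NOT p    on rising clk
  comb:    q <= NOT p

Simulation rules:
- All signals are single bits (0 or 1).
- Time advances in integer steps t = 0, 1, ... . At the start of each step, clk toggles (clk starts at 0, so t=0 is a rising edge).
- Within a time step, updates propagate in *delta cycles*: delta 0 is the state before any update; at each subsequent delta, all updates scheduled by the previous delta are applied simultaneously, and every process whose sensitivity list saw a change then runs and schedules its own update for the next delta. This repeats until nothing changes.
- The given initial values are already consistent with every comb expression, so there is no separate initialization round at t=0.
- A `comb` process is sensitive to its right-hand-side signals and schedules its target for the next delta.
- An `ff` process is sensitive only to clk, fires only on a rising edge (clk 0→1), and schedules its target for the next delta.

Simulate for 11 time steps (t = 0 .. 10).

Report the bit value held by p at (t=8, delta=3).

1

[bits: clk,q,p]
t=0: Δ0=010 Δ1=110 Δ2=111 Δ3=101 | 3Δ
t=1: Δ0=101 Δ1=001 | 1Δ
t=2: Δ0=001 Δ1=101 Δ2=100 Δ3=110 | 3Δ
t=3: Δ0=110 Δ1=010 | 1Δ
t=4: Δ0=010 Δ1=110 Δ2=111 Δ3=101 | 3Δ
t=5: Δ0=101 Δ1=001 | 1Δ
t=6: Δ0=001 Δ1=101 Δ2=100 Δ3=110 | 3Δ
t=7: Δ0=110 Δ1=010 | 1Δ
t=8: Δ0=010 Δ1=110 Δ2=111 Δ3=101 | 3Δ
t=9: Δ0=101 Δ1=001 | 1Δ
t=10: Δ0=001 Δ1=101 Δ2=100 Δ3=110 | 3Δ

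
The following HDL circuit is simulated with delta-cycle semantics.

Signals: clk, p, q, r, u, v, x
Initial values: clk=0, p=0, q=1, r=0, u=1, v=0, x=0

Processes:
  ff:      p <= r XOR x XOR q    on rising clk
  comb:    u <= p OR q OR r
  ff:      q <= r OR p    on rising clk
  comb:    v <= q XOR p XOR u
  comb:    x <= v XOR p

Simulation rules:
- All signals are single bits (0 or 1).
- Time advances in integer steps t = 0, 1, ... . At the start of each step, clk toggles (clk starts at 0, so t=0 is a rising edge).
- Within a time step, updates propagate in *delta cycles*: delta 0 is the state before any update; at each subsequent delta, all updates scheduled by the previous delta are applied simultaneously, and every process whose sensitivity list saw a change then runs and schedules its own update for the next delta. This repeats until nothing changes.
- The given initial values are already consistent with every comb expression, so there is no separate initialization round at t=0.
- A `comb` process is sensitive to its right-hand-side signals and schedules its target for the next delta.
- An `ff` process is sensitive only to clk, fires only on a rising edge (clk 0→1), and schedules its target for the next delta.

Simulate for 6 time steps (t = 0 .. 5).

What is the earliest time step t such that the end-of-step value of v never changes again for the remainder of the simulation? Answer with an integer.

[bits: q,clk,r,u,p,x,v]
t=0: Δ0=1001000 Δ1=1101000 Δ2=0101100 Δ3=0101110 | 3Δ
t=1: Δ0=0101110 Δ1=0001110 | 1Δ
t=2: Δ0=0001110 Δ1=0101110 Δ2=1101110 Δ3=1101111 Δ4=1101101 | 4Δ
t=3: Δ0=1101101 Δ1=1001101 | 1Δ
t=4: Δ0=1001101 Δ1=1101101 | 1Δ
t=5: Δ0=1101101 Δ1=1001101 | 1Δ

2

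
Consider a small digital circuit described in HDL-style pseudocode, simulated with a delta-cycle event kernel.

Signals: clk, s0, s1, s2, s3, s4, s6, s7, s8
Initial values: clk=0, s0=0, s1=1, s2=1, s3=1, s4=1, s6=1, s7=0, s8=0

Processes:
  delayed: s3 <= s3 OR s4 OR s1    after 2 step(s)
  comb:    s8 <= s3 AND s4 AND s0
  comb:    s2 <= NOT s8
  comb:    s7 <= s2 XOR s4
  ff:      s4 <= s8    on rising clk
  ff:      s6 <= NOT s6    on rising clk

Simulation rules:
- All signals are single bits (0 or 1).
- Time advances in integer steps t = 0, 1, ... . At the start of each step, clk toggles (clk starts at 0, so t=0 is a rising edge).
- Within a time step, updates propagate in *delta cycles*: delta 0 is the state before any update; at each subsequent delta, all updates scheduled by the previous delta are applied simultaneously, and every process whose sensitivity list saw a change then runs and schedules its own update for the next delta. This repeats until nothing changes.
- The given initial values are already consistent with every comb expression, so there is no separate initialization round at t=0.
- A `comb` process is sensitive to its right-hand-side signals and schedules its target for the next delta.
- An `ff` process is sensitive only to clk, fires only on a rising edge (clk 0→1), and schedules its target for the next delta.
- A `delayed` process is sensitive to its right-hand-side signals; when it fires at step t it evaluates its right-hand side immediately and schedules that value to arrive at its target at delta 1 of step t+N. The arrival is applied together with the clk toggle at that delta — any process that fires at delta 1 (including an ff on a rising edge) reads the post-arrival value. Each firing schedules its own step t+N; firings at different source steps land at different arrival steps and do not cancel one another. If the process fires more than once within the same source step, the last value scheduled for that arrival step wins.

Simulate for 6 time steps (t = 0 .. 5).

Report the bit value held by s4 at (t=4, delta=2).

0

t=0 Δ0: clk=0 s7=0 s2=1 s8=0 s3=1 s6=1 s1=1 s4=1 s0=0
  Δ1: clk:0→1
  Δ2: s6:1→0, s4:1→0
  Δ3: s7:0→1
  (3Δ to stable)
t=1 Δ0: clk=1 s7=1 s2=1 s8=0 s3=1 s6=0 s1=1 s4=0 s0=0
  Δ1: clk:1→0
  (1Δ to stable)
t=2 Δ0: clk=0 s7=1 s2=1 s8=0 s3=1 s6=0 s1=1 s4=0 s0=0
  Δ1: clk:0→1
  Δ2: s6:0→1
  (2Δ to stable)
t=3 Δ0: clk=1 s7=1 s2=1 s8=0 s3=1 s6=1 s1=1 s4=0 s0=0
  Δ1: clk:1→0
  (1Δ to stable)
t=4 Δ0: clk=0 s7=1 s2=1 s8=0 s3=1 s6=1 s1=1 s4=0 s0=0
  Δ1: clk:0→1
  Δ2: s6:1→0
  (2Δ to stable)
t=5 Δ0: clk=1 s7=1 s2=1 s8=0 s3=1 s6=0 s1=1 s4=0 s0=0
  Δ1: clk:1→0
  (1Δ to stable)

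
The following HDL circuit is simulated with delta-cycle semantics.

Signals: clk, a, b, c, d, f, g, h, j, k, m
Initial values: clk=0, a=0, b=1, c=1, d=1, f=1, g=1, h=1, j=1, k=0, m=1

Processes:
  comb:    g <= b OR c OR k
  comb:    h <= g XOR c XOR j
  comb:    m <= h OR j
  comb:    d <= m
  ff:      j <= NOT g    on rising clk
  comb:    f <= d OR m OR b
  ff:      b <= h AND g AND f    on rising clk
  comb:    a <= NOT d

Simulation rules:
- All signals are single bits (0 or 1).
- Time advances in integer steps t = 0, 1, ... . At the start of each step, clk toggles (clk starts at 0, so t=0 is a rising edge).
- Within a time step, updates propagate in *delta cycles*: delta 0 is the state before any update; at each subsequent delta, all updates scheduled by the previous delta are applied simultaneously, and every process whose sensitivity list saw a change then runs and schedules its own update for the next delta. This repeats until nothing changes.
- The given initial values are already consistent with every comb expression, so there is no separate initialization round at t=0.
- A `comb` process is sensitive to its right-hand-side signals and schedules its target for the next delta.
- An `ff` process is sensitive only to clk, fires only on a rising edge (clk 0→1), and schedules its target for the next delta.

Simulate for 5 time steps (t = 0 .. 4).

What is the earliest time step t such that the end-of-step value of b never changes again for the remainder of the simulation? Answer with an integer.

t0.Δ0 h=1 k=0 j=1 c=1 a=0 g=1 clk=0 f=1 m=1 b=1 d=1
t0.Δ1 h=1 k=0 j=1 c=1 a=0 g=1 clk=1 f=1 m=1 b=1 d=1
t0.Δ2 h=1 k=0 j=0 c=1 a=0 g=1 clk=1 f=1 m=1 b=1 d=1
t0.Δ3 h=0 k=0 j=0 c=1 a=0 g=1 clk=1 f=1 m=1 b=1 d=1
t0.Δ4 h=0 k=0 j=0 c=1 a=0 g=1 clk=1 f=1 m=0 b=1 d=1
t0.Δ5 h=0 k=0 j=0 c=1 a=0 g=1 clk=1 f=1 m=0 b=1 d=0
t0.Δ6 h=0 k=0 j=0 c=1 a=1 g=1 clk=1 f=1 m=0 b=1 d=0
t1.Δ0 h=0 k=0 j=0 c=1 a=1 g=1 clk=1 f=1 m=0 b=1 d=0
t1.Δ1 h=0 k=0 j=0 c=1 a=1 g=1 clk=0 f=1 m=0 b=1 d=0
t2.Δ0 h=0 k=0 j=0 c=1 a=1 g=1 clk=0 f=1 m=0 b=1 d=0
t2.Δ1 h=0 k=0 j=0 c=1 a=1 g=1 clk=1 f=1 m=0 b=1 d=0
t2.Δ2 h=0 k=0 j=0 c=1 a=1 g=1 clk=1 f=1 m=0 b=0 d=0
t2.Δ3 h=0 k=0 j=0 c=1 a=1 g=1 clk=1 f=0 m=0 b=0 d=0
t3.Δ0 h=0 k=0 j=0 c=1 a=1 g=1 clk=1 f=0 m=0 b=0 d=0
t3.Δ1 h=0 k=0 j=0 c=1 a=1 g=1 clk=0 f=0 m=0 b=0 d=0
t4.Δ0 h=0 k=0 j=0 c=1 a=1 g=1 clk=0 f=0 m=0 b=0 d=0
t4.Δ1 h=0 k=0 j=0 c=1 a=1 g=1 clk=1 f=0 m=0 b=0 d=0

2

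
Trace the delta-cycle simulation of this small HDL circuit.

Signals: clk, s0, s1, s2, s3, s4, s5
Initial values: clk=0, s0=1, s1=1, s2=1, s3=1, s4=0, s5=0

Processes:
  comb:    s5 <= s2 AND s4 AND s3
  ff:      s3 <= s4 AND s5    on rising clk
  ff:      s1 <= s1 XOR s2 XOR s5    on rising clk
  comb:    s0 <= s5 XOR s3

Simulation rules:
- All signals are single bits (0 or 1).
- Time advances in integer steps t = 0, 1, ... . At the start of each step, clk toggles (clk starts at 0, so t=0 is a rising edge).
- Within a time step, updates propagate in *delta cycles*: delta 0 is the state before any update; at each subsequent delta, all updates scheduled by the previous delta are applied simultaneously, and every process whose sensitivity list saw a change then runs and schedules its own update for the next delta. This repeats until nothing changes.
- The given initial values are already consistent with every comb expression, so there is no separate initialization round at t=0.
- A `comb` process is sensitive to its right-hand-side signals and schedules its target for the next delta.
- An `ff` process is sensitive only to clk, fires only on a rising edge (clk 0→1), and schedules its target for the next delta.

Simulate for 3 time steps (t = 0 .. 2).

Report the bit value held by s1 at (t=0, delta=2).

t=0 Δ0: s1=1 s3=1 clk=0 s5=0 s2=1 s0=1 s4=0
  Δ1: clk:0→1
  Δ2: s1:1→0, s3:1→0
  Δ3: s0:1→0
  (3Δ to stable)
t=1 Δ0: s1=0 s3=0 clk=1 s5=0 s2=1 s0=0 s4=0
  Δ1: clk:1→0
  (1Δ to stable)
t=2 Δ0: s1=0 s3=0 clk=0 s5=0 s2=1 s0=0 s4=0
  Δ1: clk:0→1
  Δ2: s1:0→1
  (2Δ to stable)

0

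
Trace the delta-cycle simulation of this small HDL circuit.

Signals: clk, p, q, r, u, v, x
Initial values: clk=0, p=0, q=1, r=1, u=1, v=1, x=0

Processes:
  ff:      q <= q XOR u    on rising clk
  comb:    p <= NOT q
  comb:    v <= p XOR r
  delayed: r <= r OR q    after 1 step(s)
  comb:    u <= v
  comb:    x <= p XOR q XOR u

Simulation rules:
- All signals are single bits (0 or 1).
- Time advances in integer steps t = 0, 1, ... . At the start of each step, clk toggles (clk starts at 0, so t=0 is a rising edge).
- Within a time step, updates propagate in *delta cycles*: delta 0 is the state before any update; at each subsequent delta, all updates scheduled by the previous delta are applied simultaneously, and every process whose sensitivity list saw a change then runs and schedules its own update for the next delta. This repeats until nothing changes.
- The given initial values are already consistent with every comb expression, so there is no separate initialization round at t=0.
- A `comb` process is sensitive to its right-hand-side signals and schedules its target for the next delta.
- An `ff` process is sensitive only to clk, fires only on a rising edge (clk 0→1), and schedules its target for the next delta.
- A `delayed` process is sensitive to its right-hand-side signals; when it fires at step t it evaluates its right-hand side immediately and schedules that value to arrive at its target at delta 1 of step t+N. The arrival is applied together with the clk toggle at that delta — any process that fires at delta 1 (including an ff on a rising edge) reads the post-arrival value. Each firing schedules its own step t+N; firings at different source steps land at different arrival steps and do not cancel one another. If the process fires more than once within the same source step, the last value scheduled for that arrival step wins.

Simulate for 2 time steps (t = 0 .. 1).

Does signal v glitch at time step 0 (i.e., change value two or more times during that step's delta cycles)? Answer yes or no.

t=0 Δ0: p=0 q=1 u=1 v=1 r=1 x=0 clk=0
  Δ1: clk:0→1
  Δ2: q:1→0
  Δ3: p:0→1, x:0→1
  Δ4: v:1→0, x:1→0
  Δ5: u:1→0
  Δ6: x:0→1
  (6Δ to stable)
t=1 Δ0: p=1 q=0 u=0 v=0 r=1 x=1 clk=1
  Δ1: clk:1→0
  (1Δ to stable)

no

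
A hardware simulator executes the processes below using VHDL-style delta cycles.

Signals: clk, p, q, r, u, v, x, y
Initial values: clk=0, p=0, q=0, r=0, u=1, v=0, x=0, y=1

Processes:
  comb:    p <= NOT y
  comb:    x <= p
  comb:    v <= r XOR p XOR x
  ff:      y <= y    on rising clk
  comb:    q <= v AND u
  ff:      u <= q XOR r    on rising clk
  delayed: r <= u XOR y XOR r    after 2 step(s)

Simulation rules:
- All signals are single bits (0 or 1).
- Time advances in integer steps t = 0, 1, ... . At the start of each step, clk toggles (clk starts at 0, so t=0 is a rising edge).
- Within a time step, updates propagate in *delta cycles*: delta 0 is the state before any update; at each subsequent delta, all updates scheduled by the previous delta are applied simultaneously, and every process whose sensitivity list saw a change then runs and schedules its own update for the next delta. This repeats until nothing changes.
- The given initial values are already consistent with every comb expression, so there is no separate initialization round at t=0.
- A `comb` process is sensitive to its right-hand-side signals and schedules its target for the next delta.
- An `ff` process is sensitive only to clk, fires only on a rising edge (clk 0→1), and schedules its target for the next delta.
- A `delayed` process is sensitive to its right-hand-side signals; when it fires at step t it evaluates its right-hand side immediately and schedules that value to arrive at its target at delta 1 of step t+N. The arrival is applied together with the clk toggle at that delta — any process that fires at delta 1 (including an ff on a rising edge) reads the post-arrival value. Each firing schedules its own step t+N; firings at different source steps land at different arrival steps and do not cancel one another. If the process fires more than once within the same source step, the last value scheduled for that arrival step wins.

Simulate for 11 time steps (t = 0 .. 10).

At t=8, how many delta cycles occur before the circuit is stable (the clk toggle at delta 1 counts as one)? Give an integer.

3

t0.Δ0 q=0 x=0 v=0 u=1 clk=0 y=1 r=0 p=0
t0.Δ1 q=0 x=0 v=0 u=1 clk=1 y=1 r=0 p=0
t0.Δ2 q=0 x=0 v=0 u=0 clk=1 y=1 r=0 p=0
t1.Δ0 q=0 x=0 v=0 u=0 clk=1 y=1 r=0 p=0
t1.Δ1 q=0 x=0 v=0 u=0 clk=0 y=1 r=0 p=0
t2.Δ0 q=0 x=0 v=0 u=0 clk=0 y=1 r=0 p=0
t2.Δ1 q=0 x=0 v=0 u=0 clk=1 y=1 r=1 p=0
t2.Δ2 q=0 x=0 v=1 u=1 clk=1 y=1 r=1 p=0
t2.Δ3 q=1 x=0 v=1 u=1 clk=1 y=1 r=1 p=0
t3.Δ0 q=1 x=0 v=1 u=1 clk=1 y=1 r=1 p=0
t3.Δ1 q=1 x=0 v=1 u=1 clk=0 y=1 r=1 p=0
t4.Δ0 q=1 x=0 v=1 u=1 clk=0 y=1 r=1 p=0
t4.Δ1 q=1 x=0 v=1 u=1 clk=1 y=1 r=1 p=0
t4.Δ2 q=1 x=0 v=1 u=0 clk=1 y=1 r=1 p=0
t4.Δ3 q=0 x=0 v=1 u=0 clk=1 y=1 r=1 p=0
t5.Δ0 q=0 x=0 v=1 u=0 clk=1 y=1 r=1 p=0
t5.Δ1 q=0 x=0 v=1 u=0 clk=0 y=1 r=1 p=0
t6.Δ0 q=0 x=0 v=1 u=0 clk=0 y=1 r=1 p=0
t6.Δ1 q=0 x=0 v=1 u=0 clk=1 y=1 r=0 p=0
t6.Δ2 q=0 x=0 v=0 u=0 clk=1 y=1 r=0 p=0
t7.Δ0 q=0 x=0 v=0 u=0 clk=1 y=1 r=0 p=0
t7.Δ1 q=0 x=0 v=0 u=0 clk=0 y=1 r=0 p=0
t8.Δ0 q=0 x=0 v=0 u=0 clk=0 y=1 r=0 p=0
t8.Δ1 q=0 x=0 v=0 u=0 clk=1 y=1 r=1 p=0
t8.Δ2 q=0 x=0 v=1 u=1 clk=1 y=1 r=1 p=0
t8.Δ3 q=1 x=0 v=1 u=1 clk=1 y=1 r=1 p=0
t9.Δ0 q=1 x=0 v=1 u=1 clk=1 y=1 r=1 p=0
t9.Δ1 q=1 x=0 v=1 u=1 clk=0 y=1 r=1 p=0
t10.Δ0 q=1 x=0 v=1 u=1 clk=0 y=1 r=1 p=0
t10.Δ1 q=1 x=0 v=1 u=1 clk=1 y=1 r=1 p=0
t10.Δ2 q=1 x=0 v=1 u=0 clk=1 y=1 r=1 p=0
t10.Δ3 q=0 x=0 v=1 u=0 clk=1 y=1 r=1 p=0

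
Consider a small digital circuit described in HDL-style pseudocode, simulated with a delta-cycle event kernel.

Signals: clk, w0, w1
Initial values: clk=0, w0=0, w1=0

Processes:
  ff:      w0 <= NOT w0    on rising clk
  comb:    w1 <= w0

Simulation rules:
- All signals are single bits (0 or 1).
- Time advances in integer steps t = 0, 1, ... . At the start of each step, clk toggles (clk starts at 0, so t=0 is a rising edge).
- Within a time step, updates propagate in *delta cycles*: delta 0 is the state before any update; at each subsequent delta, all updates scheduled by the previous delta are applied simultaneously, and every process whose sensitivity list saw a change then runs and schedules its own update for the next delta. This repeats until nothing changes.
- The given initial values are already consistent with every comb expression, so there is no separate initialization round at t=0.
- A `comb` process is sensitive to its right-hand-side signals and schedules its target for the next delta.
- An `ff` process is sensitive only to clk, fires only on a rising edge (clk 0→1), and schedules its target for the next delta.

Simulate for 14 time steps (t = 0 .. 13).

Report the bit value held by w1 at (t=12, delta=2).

0

[bits: w0,clk,w1]
t=0: Δ0=000 Δ1=010 Δ2=110 Δ3=111 | 3Δ
t=1: Δ0=111 Δ1=101 | 1Δ
t=2: Δ0=101 Δ1=111 Δ2=011 Δ3=010 | 3Δ
t=3: Δ0=010 Δ1=000 | 1Δ
t=4: Δ0=000 Δ1=010 Δ2=110 Δ3=111 | 3Δ
t=5: Δ0=111 Δ1=101 | 1Δ
t=6: Δ0=101 Δ1=111 Δ2=011 Δ3=010 | 3Δ
t=7: Δ0=010 Δ1=000 | 1Δ
t=8: Δ0=000 Δ1=010 Δ2=110 Δ3=111 | 3Δ
t=9: Δ0=111 Δ1=101 | 1Δ
t=10: Δ0=101 Δ1=111 Δ2=011 Δ3=010 | 3Δ
t=11: Δ0=010 Δ1=000 | 1Δ
t=12: Δ0=000 Δ1=010 Δ2=110 Δ3=111 | 3Δ
t=13: Δ0=111 Δ1=101 | 1Δ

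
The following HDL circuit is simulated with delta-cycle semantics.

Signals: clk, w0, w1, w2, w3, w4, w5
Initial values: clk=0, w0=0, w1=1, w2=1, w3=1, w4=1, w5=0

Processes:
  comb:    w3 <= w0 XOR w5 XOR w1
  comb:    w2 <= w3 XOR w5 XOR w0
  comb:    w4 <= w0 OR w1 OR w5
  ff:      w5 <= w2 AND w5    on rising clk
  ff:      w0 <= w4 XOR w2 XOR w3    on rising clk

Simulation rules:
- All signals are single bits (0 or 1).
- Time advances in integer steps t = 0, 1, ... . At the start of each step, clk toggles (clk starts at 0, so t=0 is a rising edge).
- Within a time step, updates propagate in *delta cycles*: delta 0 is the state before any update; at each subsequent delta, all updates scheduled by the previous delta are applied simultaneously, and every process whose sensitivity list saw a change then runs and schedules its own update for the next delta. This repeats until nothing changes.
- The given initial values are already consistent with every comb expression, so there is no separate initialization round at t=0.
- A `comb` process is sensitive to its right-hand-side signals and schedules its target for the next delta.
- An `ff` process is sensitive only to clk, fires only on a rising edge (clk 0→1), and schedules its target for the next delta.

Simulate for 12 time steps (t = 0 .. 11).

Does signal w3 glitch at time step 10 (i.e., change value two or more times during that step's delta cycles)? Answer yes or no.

no

[bits: w0,w2,w3,w5,w4,clk,w1]
t=0: Δ0=0110101 Δ1=0110111 Δ2=1110111 Δ3=1000111 Δ4=1100111 | 4Δ
t=1: Δ0=1100111 Δ1=1100101 | 1Δ
t=2: Δ0=1100101 Δ1=1100111 Δ2=0100111 Δ3=0010111 Δ4=0110111 | 4Δ
t=3: Δ0=0110111 Δ1=0110101 | 1Δ
t=4: Δ0=0110101 Δ1=0110111 Δ2=1110111 Δ3=1000111 Δ4=1100111 | 4Δ
t=5: Δ0=1100111 Δ1=1100101 | 1Δ
t=6: Δ0=1100101 Δ1=1100111 Δ2=0100111 Δ3=0010111 Δ4=0110111 | 4Δ
t=7: Δ0=0110111 Δ1=0110101 | 1Δ
t=8: Δ0=0110101 Δ1=0110111 Δ2=1110111 Δ3=1000111 Δ4=1100111 | 4Δ
t=9: Δ0=1100111 Δ1=1100101 | 1Δ
t=10: Δ0=1100101 Δ1=1100111 Δ2=0100111 Δ3=0010111 Δ4=0110111 | 4Δ
t=11: Δ0=0110111 Δ1=0110101 | 1Δ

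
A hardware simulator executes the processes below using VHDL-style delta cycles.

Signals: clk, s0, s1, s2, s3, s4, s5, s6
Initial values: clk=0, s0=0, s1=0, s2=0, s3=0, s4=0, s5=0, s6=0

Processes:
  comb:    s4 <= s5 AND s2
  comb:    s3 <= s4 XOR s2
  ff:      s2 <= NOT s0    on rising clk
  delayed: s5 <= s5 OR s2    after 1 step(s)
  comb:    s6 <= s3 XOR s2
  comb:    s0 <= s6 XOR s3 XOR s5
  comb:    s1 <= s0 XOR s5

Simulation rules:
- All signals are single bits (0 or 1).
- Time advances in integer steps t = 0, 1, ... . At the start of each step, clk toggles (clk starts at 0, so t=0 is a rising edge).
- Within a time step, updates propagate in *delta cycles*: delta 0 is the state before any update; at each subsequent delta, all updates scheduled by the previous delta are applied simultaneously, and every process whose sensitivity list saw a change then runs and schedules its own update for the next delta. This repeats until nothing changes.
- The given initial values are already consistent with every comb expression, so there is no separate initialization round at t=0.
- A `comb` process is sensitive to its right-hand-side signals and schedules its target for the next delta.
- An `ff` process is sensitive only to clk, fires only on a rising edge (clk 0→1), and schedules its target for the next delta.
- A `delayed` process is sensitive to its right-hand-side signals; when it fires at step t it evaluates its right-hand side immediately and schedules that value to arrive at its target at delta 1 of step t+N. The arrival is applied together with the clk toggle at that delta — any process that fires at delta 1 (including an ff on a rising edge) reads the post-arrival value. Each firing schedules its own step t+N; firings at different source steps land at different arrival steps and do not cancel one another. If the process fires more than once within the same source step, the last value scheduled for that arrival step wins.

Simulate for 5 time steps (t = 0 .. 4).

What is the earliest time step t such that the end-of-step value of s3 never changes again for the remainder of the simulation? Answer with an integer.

1

t0.Δ0 s1=0 s3=0 s5=0 s6=0 s2=0 s0=0 s4=0 clk=0
t0.Δ1 s1=0 s3=0 s5=0 s6=0 s2=0 s0=0 s4=0 clk=1
t0.Δ2 s1=0 s3=0 s5=0 s6=0 s2=1 s0=0 s4=0 clk=1
t0.Δ3 s1=0 s3=1 s5=0 s6=1 s2=1 s0=0 s4=0 clk=1
t0.Δ4 s1=0 s3=1 s5=0 s6=0 s2=1 s0=0 s4=0 clk=1
t0.Δ5 s1=0 s3=1 s5=0 s6=0 s2=1 s0=1 s4=0 clk=1
t0.Δ6 s1=1 s3=1 s5=0 s6=0 s2=1 s0=1 s4=0 clk=1
t1.Δ0 s1=1 s3=1 s5=0 s6=0 s2=1 s0=1 s4=0 clk=1
t1.Δ1 s1=1 s3=1 s5=1 s6=0 s2=1 s0=1 s4=0 clk=0
t1.Δ2 s1=0 s3=1 s5=1 s6=0 s2=1 s0=0 s4=1 clk=0
t1.Δ3 s1=1 s3=0 s5=1 s6=0 s2=1 s0=0 s4=1 clk=0
t1.Δ4 s1=1 s3=0 s5=1 s6=1 s2=1 s0=1 s4=1 clk=0
t1.Δ5 s1=0 s3=0 s5=1 s6=1 s2=1 s0=0 s4=1 clk=0
t1.Δ6 s1=1 s3=0 s5=1 s6=1 s2=1 s0=0 s4=1 clk=0
t2.Δ0 s1=1 s3=0 s5=1 s6=1 s2=1 s0=0 s4=1 clk=0
t2.Δ1 s1=1 s3=0 s5=1 s6=1 s2=1 s0=0 s4=1 clk=1
t3.Δ0 s1=1 s3=0 s5=1 s6=1 s2=1 s0=0 s4=1 clk=1
t3.Δ1 s1=1 s3=0 s5=1 s6=1 s2=1 s0=0 s4=1 clk=0
t4.Δ0 s1=1 s3=0 s5=1 s6=1 s2=1 s0=0 s4=1 clk=0
t4.Δ1 s1=1 s3=0 s5=1 s6=1 s2=1 s0=0 s4=1 clk=1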